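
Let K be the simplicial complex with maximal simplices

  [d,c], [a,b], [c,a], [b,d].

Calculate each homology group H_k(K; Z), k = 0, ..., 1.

H_0 = Z,  H_1 = Z.

K has 4 vertices, 4 edges.
rank ∂_0 = 0, rank ∂_1 = 3 ⇒ b_0 = 4 − 0 − 3 = 1; all invariant factors of ∂_1 are 1 so no torsion. So H_0 ≅ Z.
rank ∂_1 = 3, rank ∂_2 = 0 ⇒ b_1 = 4 − 3 − 0 = 1. So H_1 ≅ Z.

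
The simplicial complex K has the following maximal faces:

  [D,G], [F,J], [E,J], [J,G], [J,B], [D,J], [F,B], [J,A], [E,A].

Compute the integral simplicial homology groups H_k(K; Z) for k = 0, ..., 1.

K has 7 vertices, 9 edges.
rank ∂_0 = 0, rank ∂_1 = 6 ⇒ b_0 = 7 − 0 − 6 = 1; all invariant factors of ∂_1 are 1 so no torsion. So H_0 = Z.
rank ∂_1 = 6, rank ∂_2 = 0 ⇒ b_1 = 9 − 6 − 0 = 3. So H_1 = Z^3.

H_0 ≅ Z,  H_1 ≅ Z^3.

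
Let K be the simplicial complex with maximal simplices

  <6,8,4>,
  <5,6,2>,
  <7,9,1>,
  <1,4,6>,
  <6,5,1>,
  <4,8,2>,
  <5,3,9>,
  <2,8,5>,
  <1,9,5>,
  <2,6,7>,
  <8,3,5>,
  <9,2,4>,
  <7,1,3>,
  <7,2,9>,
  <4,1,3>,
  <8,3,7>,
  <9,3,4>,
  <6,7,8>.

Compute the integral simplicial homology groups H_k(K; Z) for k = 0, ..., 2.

H_0 = Z,  H_1 = Z × Z/2,  H_2 = 0.

We work with the vertex ordering 1 < 2 < 3 < 4 < 5 < 6 < 7 < 8 < 9. The simplices of K, each written with vertices in increasing order, are:

  0-simplices (9): [1], [2], [3], [4], [5], [6], [7], [8], [9]
  1-simplices (27): (27 of them)
  2-simplices (18): [1,3,4], [1,3,7], [1,4,6], [1,5,6], [1,5,9], [1,7,9], [2,4,8], [2,4,9], [2,5,6], [2,5,8], [2,6,7], [2,7,9], [3,4,9], [3,5,8], [3,5,9], [3,7,8], [4,6,8], [6,7,8]

giving chain groups C_0 ≅ Z^9, C_1 ≅ Z^27, C_2 ≅ Z^18.

The boundary map ∂_1: C_1 → C_0 is given by ∂[p,q] = [q] − [p]. For instance
  ∂[1,3] = [3] − [1].
As a 9×27 matrix over Z this has rank 8, with invariant factors (1,1,1,1,1,1,1,1).

Boundary ∂_2: C_2 → C_1 acts by ∂[p,q,r] = [q,r] − [p,r] + [p,q]. For instance
  ∂[1,5,6] = [5,6] − [1,6] + [1,5],
  ∂[6,7,8] = [7,8] − [6,8] + [6,7].
As a 27×18 matrix over Z this has rank 18, with invariant factors (1,1,1,1,1,1,1,1,1,1,1,1,1,1,1,1,1,2).

Reading off H_k = ker ∂_k / im ∂_{k+1}:

  H_0: rank C_0 − rank ∂_1 = 9 − 8 = 1, and the invariant factors of ∂_1 are all 1, so H_0 = Z.
  H_1: rank ker ∂_1 − rank ∂_2 = (27 − 8) − 18 = 1, and ∂_2 has invariant factor 2 > 1, so H_1 = Z × Z/2.
  H_2: rank ker ∂_2 − rank ∂_3 = (18 − 18) − 0 = 0, and there is no ∂_3, so H_2 = 0.

As a check, the Euler characteristic is 9 − 27 + 18 = 0, which agrees with 1 − 1 + 0 = 0.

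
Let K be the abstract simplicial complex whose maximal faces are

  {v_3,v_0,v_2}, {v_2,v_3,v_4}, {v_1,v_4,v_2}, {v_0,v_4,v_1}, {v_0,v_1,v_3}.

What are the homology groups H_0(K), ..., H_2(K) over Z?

H_0 = Z,  H_1 = Z,  H_2 = 0.

We work with the vertex ordering v_0 < v_1 < v_2 < v_3 < v_4. The simplices of K, each written with vertices in increasing order, are:

  0-simplices (5): [v_0], [v_1], [v_2], [v_3], [v_4]
  1-simplices (10): [v_0,v_1], [v_0,v_2], [v_0,v_3], [v_0,v_4], [v_1,v_2], [v_1,v_3], [v_1,v_4], [v_2,v_3], [v_2,v_4], [v_3,v_4]
  2-simplices (5): [v_0,v_1,v_3], [v_0,v_1,v_4], [v_0,v_2,v_3], [v_1,v_2,v_4], [v_2,v_3,v_4]

so the chain groups are C_0 ≅ Z^5, C_1 ≅ Z^10, C_2 ≅ Z^5.

∂_1: C_1 → C_0 sends each edge [p,q] (with p < q) to q − p.
This gives a 5×10 integer matrix of rank 4; reducing to Smith normal form yields diagonal entries (1,1,1,1).

∂_2: C_2 → C_1 acts by ∂[p,q,r] = [q,r] − [p,r] + [p,q]. For instance
  ∂[v_1,v_2,v_4] = [v_2,v_4] − [v_1,v_4] + [v_1,v_2],
  ∂[v_0,v_1,v_4] = [v_1,v_4] − [v_0,v_4] + [v_0,v_1].
The resulting 10×5 matrix has rank 5, and its Smith normal form has invariant factors (1,1,1,1,1).

Computing H_k = (kernel of ∂_k) / (image of ∂_{k+1}):

  H_0: rank C_0 − rank ∂_1 = 5 − 4 = 1, and the invariant factors of ∂_1 are all 1, so H_0 = Z.
  H_1: rank ker ∂_1 − rank ∂_2 = (10 − 4) − 5 = 1, and the invariant factors of ∂_2 are all 1, so H_1 = Z.
  H_2: rank ker ∂_2 − rank ∂_3 = (5 − 5) − 0 = 0, and there is no ∂_3, so H_2 = 0.

As a check, the Euler characteristic is 5 − 10 + 5 = 0, which agrees with 1 − 1 + 0 = 0.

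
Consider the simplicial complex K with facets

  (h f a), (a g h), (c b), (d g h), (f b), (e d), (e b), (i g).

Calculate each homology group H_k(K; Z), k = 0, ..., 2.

H_0 = Z,  H_1 = Z,  H_2 = 0.

Order the vertices as a < b < c < d < e < f < g < h < i. Listing each simplex with vertices in this order, K has dimension 2 with simplices:

  0-simplices (9): a, b, c, d, e, f, g, h, i
  1-simplices (12): af, ag, ah, bc, be, bf, de, dg, dh, fh, gh, gi
  2-simplices (3): afh, agh, dgh

giving chain groups C_0 ≅ Z^9, C_1 ≅ Z^12, C_2 ≅ Z^3.

Boundary ∂_1: C_1 → C_0 is given by ∂[p,q] = [q] − [p].
The 9×12 boundary matrix has rank 8 and Smith normal form diag(1,1,1,1,1,1,1,1).

∂_2: C_2 → C_1 maps a triangle to the signed sum of its edges. For instance
  ∂afh = fh − ah + af,
  ∂dgh = gh − dh + dg.
The 12×3 boundary matrix has rank 3 and Smith normal form diag(1,1,1).

Computing H_k = (kernel of ∂_k) / (image of ∂_{k+1}):

  H_0: rank C_0 − rank ∂_1 = 9 − 8 = 1, and the invariant factors of ∂_1 are all 1, so H_0 ≅ Z.
  H_1: rank ker ∂_1 − rank ∂_2 = (12 − 8) − 3 = 1, and the invariant factors of ∂_2 are all 1, so H_1 ≅ Z.
  H_2: rank ker ∂_2 − rank ∂_3 = (3 − 3) − 0 = 0, and there is no ∂_3, so H_2 ≅ 0.

As a check, the Euler characteristic is 9 − 12 + 3 = 0, which agrees with 1 − 1 + 0 = 0.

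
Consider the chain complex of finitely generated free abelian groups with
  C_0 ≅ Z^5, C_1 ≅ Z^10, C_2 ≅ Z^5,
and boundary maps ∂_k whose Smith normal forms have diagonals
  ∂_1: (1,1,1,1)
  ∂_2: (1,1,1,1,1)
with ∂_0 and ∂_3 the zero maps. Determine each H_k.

H_0: b_0 = 5 − 0 − 4 = 1; torsion from ∂_1 factors > 1: none. So H_0 = Z.
H_1: b_1 = 10 − 4 − 5 = 1; torsion from ∂_2 factors > 1: none. So H_1 = Z.
H_2: b_2 = 5 − 5 − 0 = 0; torsion from ∂_3 factors > 1: none. So H_2 = 0.

H_0 = Z,  H_1 = Z,  H_2 = 0.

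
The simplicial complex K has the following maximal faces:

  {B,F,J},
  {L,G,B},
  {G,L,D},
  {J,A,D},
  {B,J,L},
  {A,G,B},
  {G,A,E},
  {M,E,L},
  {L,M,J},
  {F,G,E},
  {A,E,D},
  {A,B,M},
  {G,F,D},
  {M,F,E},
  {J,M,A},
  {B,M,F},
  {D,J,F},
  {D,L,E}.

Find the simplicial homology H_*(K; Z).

We work with the vertex ordering A < B < D < E < F < G < J < L < M. The simplices of K, each written with vertices in increasing order, are:

  0-simplices (9): A, B, D, E, F, G, J, L, M
  1-simplices (27): AB, AD, AE, AG, AJ, AM, BF, BG, BJ, BL, BM, DE, DF, DG, DJ, DL, EF, EG, EL, EM, FG, FJ, FM, GL, JL, JM, LM
  2-simplices (18): ABG, ABM, ADE, ADJ, AEG, AJM, BFJ, BFM, BGL, BJL, DEL, DFG, DFJ, DGL, EFG, EFM, ELM, JLM

so the chain groups are C_0 ≅ Z^9, C_1 ≅ Z^27, C_2 ≅ Z^18.

Boundary ∂_1: C_1 → C_0 maps an edge to its endpoints' difference, ∂[p,q] = q − p.
As a 9×27 matrix over Z this has rank 8, with invariant factors (1,1,1,1,1,1,1,1).

The boundary map ∂_2: C_2 → C_1 sends each 2-simplex [p,q,r] to [q,r] − [p,r] + [p,q]. For instance
  ∂ABG = BG − AG + AB,
  ∂EFG = FG − EG + EF.
The resulting 27×18 matrix has rank 18, and its Smith normal form has invariant factors (1,1,1,1,1,1,1,1,1,1,1,1,1,1,1,1,1,2).

Reading off H_k = ker ∂_k / im ∂_{k+1}:

  H_0: rank C_0 − rank ∂_1 = 9 − 8 = 1, and the invariant factors of ∂_1 are all 1, so H_0 = Z.
  H_1: rank ker ∂_1 − rank ∂_2 = (27 − 8) − 18 = 1, and ∂_2 has invariant factor 2 > 1, so H_1 = Z ⊕ Z/2.
  H_2: rank ker ∂_2 − rank ∂_3 = (18 − 18) − 0 = 0, and there is no ∂_3, so H_2 = 0.

H_0 = Z,  H_1 = Z ⊕ Z/2,  H_2 = 0.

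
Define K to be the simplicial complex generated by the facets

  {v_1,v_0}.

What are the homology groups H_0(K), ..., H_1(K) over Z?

K has 2 vertices, 1 edge.
rank ∂_0 = 0, rank ∂_1 = 1 ⇒ b_0 = 2 − 0 − 1 = 1; all invariant factors of ∂_1 are 1 so no torsion. So H_0 ≅ Z.
rank ∂_1 = 1, rank ∂_2 = 0 ⇒ b_1 = 1 − 1 − 0 = 0. So H_1 ≅ 0.

H_0 = Z,  H_1 = 0.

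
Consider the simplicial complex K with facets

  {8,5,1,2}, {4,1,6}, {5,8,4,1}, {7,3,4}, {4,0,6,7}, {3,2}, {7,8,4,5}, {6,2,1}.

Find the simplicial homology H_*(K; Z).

H_0 = Z,  H_1 = Z,  H_2 = 0,  H_3 = 0.

Take the total order 0 < 1 < 2 < 3 < 4 < 5 < 6 < 7 < 8 on the vertex set. Then K (dimension 3) consists of the simplices:

  0-simplices (9): [0], [1], [2], [3], [4], [5], [6], [7], [8]
  1-simplices (22): [0,4], [0,6], [0,7], [1,2], [1,4], [1,5], [1,6], [1,8], [2,3], [2,5], [2,6], [2,8], [3,4], [3,7], [4,5], [4,6], [4,7], [4,8], [5,7], [5,8], [6,7], [7,8]
  2-simplices (17): [0,4,6], [0,4,7], [0,6,7], [1,2,5], [1,2,6], [1,2,8], [1,4,5], [1,4,6], [1,4,8], [1,5,8], [2,5,8], [3,4,7], [4,5,7], [4,5,8], [4,6,7], [4,7,8], [5,7,8]
  3-simplices (4): [0,4,6,7], [1,2,5,8], [1,4,5,8], [4,5,7,8]

so the chain groups are C_0 ≅ Z^9, C_1 ≅ Z^22, C_2 ≅ Z^17, C_3 ≅ Z^4.

∂_1: C_1 → C_0 maps an edge to its endpoints' difference, ∂[p,q] = q − p.
This gives a 9×22 integer matrix of rank 8; reducing to Smith normal form yields diagonal entries (1,1,1,1,1,1,1,1).

∂_2: C_2 → C_1 maps a triangle to the signed sum of its edges. For instance
  ∂[2,5,8] = [5,8] − [2,8] + [2,5],
  ∂[1,2,5] = [2,5] − [1,5] + [1,2].
As a 22×17 matrix over Z this has rank 13, with invariant factors (1,1,1,1,1,1,1,1,1,1,1,1,1).

The boundary map ∂_3: C_3 → C_2 sends each 3-simplex σ to the alternating sum Σ_i (−1)^i (σ with its i-th vertex removed). For instance
  ∂[0,4,6,7] = [4,6,7] − [0,6,7] + [0,4,7] − [0,4,6],
  ∂[1,4,5,8] = [4,5,8] − [1,5,8] + [1,4,8] − [1,4,5].
This gives a 17×4 integer matrix of rank 4; reducing to Smith normal form yields diagonal entries (1,1,1,1).

Computing H_k = (kernel of ∂_k) / (image of ∂_{k+1}):

  H_0: rank C_0 − rank ∂_1 = 9 − 8 = 1, and the invariant factors of ∂_1 are all 1, so H_0 ≅ Z.
  H_1: rank ker ∂_1 − rank ∂_2 = (22 − 8) − 13 = 1, and the invariant factors of ∂_2 are all 1, so H_1 ≅ Z.
  H_2: rank ker ∂_2 − rank ∂_3 = (17 − 13) − 4 = 0, and the invariant factors of ∂_3 are all 1, so H_2 ≅ 0.
  H_3: rank ker ∂_3 − rank ∂_4 = (4 − 4) − 0 = 0, and there is no ∂_4, so H_3 ≅ 0.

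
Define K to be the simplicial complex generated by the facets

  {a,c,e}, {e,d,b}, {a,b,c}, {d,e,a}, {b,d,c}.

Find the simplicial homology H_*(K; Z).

H_0 = Z,  H_1 = Z,  H_2 = 0.

We work with the vertex ordering a < b < c < d < e. The simplices of K, each written with vertices in increasing order, are:

  0-simplices (5): a, b, c, d, e
  1-simplices (10): ab, ac, ad, ae, bc, bd, be, cd, ce, de
  2-simplices (5): abc, ace, ade, bcd, bde

so the chain groups are C_0 ≅ Z^5, C_1 ≅ Z^10, C_2 ≅ Z^5.

∂_1: C_1 → C_0 maps an edge to its endpoints' difference, ∂[p,q] = q − p. For instance
  ∂de = e − d.
The 5×10 boundary matrix has rank 4 and Smith normal form diag(1,1,1,1).

The boundary map ∂_2: C_2 → C_1 maps a triangle to the signed sum of its edges. For instance
  ∂ade = de − ae + ad,
  ∂bcd = cd − bd + bc.
This gives a 10×5 integer matrix of rank 5; reducing to Smith normal form yields diagonal entries (1,1,1,1,1).

Reading off H_k = ker ∂_k / im ∂_{k+1}:

  H_0: rank C_0 − rank ∂_1 = 5 − 4 = 1, and the invariant factors of ∂_1 are all 1, so H_0 = Z.
  H_1: rank ker ∂_1 − rank ∂_2 = (10 − 4) − 5 = 1, and the invariant factors of ∂_2 are all 1, so H_1 = Z.
  H_2: rank ker ∂_2 − rank ∂_3 = (5 − 5) − 0 = 0, and there is no ∂_3, so H_2 = 0.

As a check, the Euler characteristic is 5 − 10 + 5 = 0, which agrees with 1 − 1 + 0 = 0.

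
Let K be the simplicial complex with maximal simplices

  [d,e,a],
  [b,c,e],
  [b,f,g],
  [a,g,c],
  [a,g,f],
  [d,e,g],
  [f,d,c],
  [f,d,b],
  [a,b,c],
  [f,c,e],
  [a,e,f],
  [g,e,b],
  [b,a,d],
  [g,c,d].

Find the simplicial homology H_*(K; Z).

H_0 ≅ Z,  H_1 ≅ Z^2,  H_2 ≅ Z.

Order the vertices as a < b < c < d < e < f < g. Listing each simplex with vertices in this order, K has dimension 2 with simplices:

  0-simplices (7): a, b, c, d, e, f, g
  1-simplices (21): ab, ac, ad, ae, af, ag, bc, bd, be, bf, bg, cd, ce, cf, cg, de, df, dg, ef, eg, fg
  2-simplices (14): abc, abd, acg, ade, aef, afg, bce, bdf, beg, bfg, cdf, cdg, cef, deg

giving chain groups C_0 ≅ Z^7, C_1 ≅ Z^21, C_2 ≅ Z^14.

Boundary ∂_1: C_1 → C_0 is given by ∂[p,q] = [q] − [p].
This gives a 7×21 integer matrix of rank 6; reducing to Smith normal form yields diagonal entries (1,1,1,1,1,1).

The boundary map ∂_2: C_2 → C_1 sends each 2-simplex [p,q,r] to [q,r] − [p,r] + [p,q]. For instance
  ∂cdg = dg − cg + cd,
  ∂abc = bc − ac + ab.
The 21×14 boundary matrix has rank 13 and Smith normal form diag(1,1,1,1,1,1,1,1,1,1,1,1,1).

Reading off H_k = ker ∂_k / im ∂_{k+1}:

  H_0: rank C_0 − rank ∂_1 = 7 − 6 = 1, and the invariant factors of ∂_1 are all 1, so H_0 ≅ Z.
  H_1: rank ker ∂_1 − rank ∂_2 = (21 − 6) − 13 = 2, and the invariant factors of ∂_2 are all 1, so H_1 ≅ Z^2.
  H_2: rank ker ∂_2 − rank ∂_3 = (14 − 13) − 0 = 1, and there is no ∂_3, so H_2 ≅ Z.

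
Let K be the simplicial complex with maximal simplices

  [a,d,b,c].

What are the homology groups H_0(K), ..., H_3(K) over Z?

Order the vertices as a < b < c < d. Listing each simplex with vertices in this order, K has dimension 3 with simplices:

  0-simplices (4): a, b, c, d
  1-simplices (6): ab, ac, ad, bc, bd, cd
  2-simplices (4): abc, abd, acd, bcd
  3-simplices (1): abcd

so the chain groups are C_0 ≅ Z^4, C_1 ≅ Z^6, C_2 ≅ Z^4, C_3 ≅ Z^1.

∂_1: C_1 → C_0 sends each edge [p,q] (with p < q) to q − p. For instance
  ∂bc = c − b.
As a 4×6 matrix over Z this has rank 3, with invariant factors (1,1,1).

Boundary ∂_2: C_2 → C_1 sends each 2-simplex [p,q,r] to [q,r] − [p,r] + [p,q]. For instance
  ∂abc = bc − ac + ab,
  ∂abd = bd − ad + ab.
The resulting 6×4 matrix has rank 3, and its Smith normal form has invariant factors (1,1,1).

The boundary map ∂_3: C_3 → C_2 sends each 3-simplex σ to the alternating sum Σ_i (−1)^i (σ with its i-th vertex removed). For instance
  ∂abcd = bcd − acd + abd − abc.
The resulting 4×1 matrix has rank 1, and its Smith normal form has invariant factors (1).

Computing H_k = (kernel of ∂_k) / (image of ∂_{k+1}):

  H_0: rank C_0 − rank ∂_1 = 4 − 3 = 1, and the invariant factors of ∂_1 are all 1, so H_0 = Z.
  H_1: rank ker ∂_1 − rank ∂_2 = (6 − 3) − 3 = 0, and the invariant factors of ∂_2 are all 1, so H_1 = 0.
  H_2: rank ker ∂_2 − rank ∂_3 = (4 − 3) − 1 = 0, and the invariant factors of ∂_3 are all 1, so H_2 = 0.
  H_3: rank ker ∂_3 − rank ∂_4 = (1 − 1) − 0 = 0, and there is no ∂_4, so H_3 = 0.

H_0 ≅ Z,  H_1 = 0,  H_2 = 0,  H_3 = 0.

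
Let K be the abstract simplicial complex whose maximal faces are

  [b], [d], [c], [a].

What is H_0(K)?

H_0 ≅ Z^4.

Order the vertices as a < b < c < d. Listing each simplex with vertices in this order, K has dimension 0 with simplices:

  0-simplices (4): a, b, c, d

so the chain groups are C_0 ≅ Z^4.

Now H_k = ker ∂_k / im ∂_{k+1}, so:

  H_0: rank C_0 − rank ∂_1 = 4 − 0 = 4, and there is no ∂_1, so H_0 = Z^4.

(K is a triangulation of a set of 4 points.)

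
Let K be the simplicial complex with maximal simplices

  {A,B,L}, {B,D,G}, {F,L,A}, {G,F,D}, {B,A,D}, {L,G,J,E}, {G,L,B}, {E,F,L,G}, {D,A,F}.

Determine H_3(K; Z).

H_3 ≅ 0.

Order the vertices as A < B < D < E < F < G < J < L. Listing each simplex with vertices in this order, K has dimension 3 with simplices:

  0-simplices (8): A, B, D, E, F, G, J, L
  1-simplices (18): AB, AD, AF, AL, BD, BG, BL, DF, DG, EF, EG, EJ, EL, FG, FL, GJ, GL, JL
  2-simplices (14): ABD, ABL, ADF, AFL, BDG, BGL, DFG, EFG, EFL, EGJ, EGL, EJL, FGL, GJL
  3-simplices (2): EFGL, EGJL

giving chain groups C_0 ≅ Z^8, C_1 ≅ Z^18, C_2 ≅ Z^14, C_3 ≅ Z^2.

The boundary map ∂_1: C_1 → C_0 is given by ∂[p,q] = [q] − [p]. For instance
  ∂AB = B − A.
The 8×18 boundary matrix has rank 7 and Smith normal form diag(1,1,1,1,1,1,1).

∂_2: C_2 → C_1 maps a triangle to the signed sum of its edges. For instance
  ∂EJL = JL − EL + EJ,
  ∂EGL = GL − EL + EG.
This gives a 18×14 integer matrix of rank 11; reducing to Smith normal form yields diagonal entries (1,1,1,1,1,1,1,1,1,1,1).

The boundary map ∂_3: C_3 → C_2 sends each 3-simplex σ to the alternating sum Σ_i (−1)^i (σ with its i-th vertex removed). For instance
  ∂EFGL = FGL − EGL + EFL − EFG,
  ∂EGJL = GJL − EJL + EGL − EGJ.
As a 14×2 matrix over Z this has rank 2, with invariant factors (1,1).

Now H_k = ker ∂_k / im ∂_{k+1}, so:

  H_3: rank ker ∂_3 − rank ∂_4 = (2 − 2) − 0 = 0, and there is no ∂_4, so H_3 = 0.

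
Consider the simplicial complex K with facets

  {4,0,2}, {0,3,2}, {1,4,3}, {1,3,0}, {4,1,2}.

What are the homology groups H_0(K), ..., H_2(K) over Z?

H_0 = Z,  H_1 = Z,  H_2 = 0.

Order the vertices as 0 < 1 < 2 < 3 < 4. Listing each simplex with vertices in this order, K has dimension 2 with simplices:

  0-simplices (5): [0], [1], [2], [3], [4]
  1-simplices (10): [0,1], [0,2], [0,3], [0,4], [1,2], [1,3], [1,4], [2,3], [2,4], [3,4]
  2-simplices (5): [0,1,3], [0,2,3], [0,2,4], [1,2,4], [1,3,4]

so the chain groups are C_0 ≅ Z^5, C_1 ≅ Z^10, C_2 ≅ Z^5.

Boundary ∂_1: C_1 → C_0 is given by ∂[p,q] = [q] − [p]. For instance
  ∂[1,4] = [4] − [1].
The 5×10 boundary matrix has rank 4 and Smith normal form diag(1,1,1,1).

∂_2: C_2 → C_1 sends each 2-simplex [p,q,r] to [q,r] − [p,r] + [p,q]. For instance
  ∂[0,2,3] = [2,3] − [0,3] + [0,2],
  ∂[0,2,4] = [2,4] − [0,4] + [0,2].
This gives a 10×5 integer matrix of rank 5; reducing to Smith normal form yields diagonal entries (1,1,1,1,1).

Reading off H_k = ker ∂_k / im ∂_{k+1}:

  H_0: rank C_0 − rank ∂_1 = 5 − 4 = 1, and the invariant factors of ∂_1 are all 1, so H_0 = Z.
  H_1: rank ker ∂_1 − rank ∂_2 = (10 − 4) − 5 = 1, and the invariant factors of ∂_2 are all 1, so H_1 = Z.
  H_2: rank ker ∂_2 − rank ∂_3 = (5 − 5) − 0 = 0, and there is no ∂_3, so H_2 = 0.

As a check, the Euler characteristic is 5 − 10 + 5 = 0, which agrees with 1 − 1 + 0 = 0.
(K is a triangulation of the Möbius band.)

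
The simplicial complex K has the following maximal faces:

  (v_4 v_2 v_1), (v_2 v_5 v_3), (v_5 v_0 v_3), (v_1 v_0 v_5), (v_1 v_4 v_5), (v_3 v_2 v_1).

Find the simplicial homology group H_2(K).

H_2 ≅ 0.

K has 6 vertices, 12 edges, 6 triangles.
rank ∂_2 = 6, rank ∂_3 = 0 ⇒ b_2 = 6 − 6 − 0 = 0. So H_2 = 0.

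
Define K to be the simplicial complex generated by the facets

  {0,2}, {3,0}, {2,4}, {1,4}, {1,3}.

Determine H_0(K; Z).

Fix the vertex order 0 < 1 < 2 < 3 < 4 and write every simplex with vertices in increasing order. Then dim K = 1 and the simplices of K are:

  0-simplices (5): [0], [1], [2], [3], [4]
  1-simplices (5): [0,2], [0,3], [1,3], [1,4], [2,4]

so the chain groups are C_0 ≅ Z^5, C_1 ≅ Z^5.

Boundary ∂_1: C_1 → C_0 is given by ∂[p,q] = [q] − [p]. For instance
  ∂[0,2] = [2] − [0].
The 5×5 boundary matrix has rank 4 and Smith normal form diag(1,1,1,1).

Computing H_k = (kernel of ∂_k) / (image of ∂_{k+1}):

  H_0: rank C_0 − rank ∂_1 = 5 − 4 = 1, and the invariant factors of ∂_1 are all 1, so H_0 ≅ Z.

H_0 = Z.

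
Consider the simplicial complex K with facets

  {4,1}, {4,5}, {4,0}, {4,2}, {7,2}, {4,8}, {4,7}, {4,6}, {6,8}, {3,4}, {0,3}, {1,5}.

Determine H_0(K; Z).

H_0 ≅ Z.

Fix the vertex order 0 < 1 < 2 < 3 < 4 < 5 < 6 < 7 < 8 and write every simplex with vertices in increasing order. Then dim K = 1 and the simplices of K are:

  0-simplices (9): [0], [1], [2], [3], [4], [5], [6], [7], [8]
  1-simplices (12): [0,3], [0,4], [1,4], [1,5], [2,4], [2,7], [3,4], [4,5], [4,6], [4,7], [4,8], [6,8]

so the chain groups are C_0 ≅ Z^9, C_1 ≅ Z^12.

The boundary map ∂_1: C_1 → C_0 is given by ∂[p,q] = [q] − [p]. For instance
  ∂[4,6] = [6] − [4].
This gives a 9×12 integer matrix of rank 8; reducing to Smith normal form yields diagonal entries (1,1,1,1,1,1,1,1).

Now H_k = ker ∂_k / im ∂_{k+1}, so:

  H_0: rank C_0 − rank ∂_1 = 9 − 8 = 1, and the invariant factors of ∂_1 are all 1, so H_0 = Z.

(K is a triangulation of a wedge of 4 circles.)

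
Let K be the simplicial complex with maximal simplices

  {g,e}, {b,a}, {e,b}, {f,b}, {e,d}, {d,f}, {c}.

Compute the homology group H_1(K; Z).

H_1 ≅ Z.

K has 7 vertices, 6 edges.
rank ∂_1 = 5, rank ∂_2 = 0 ⇒ b_1 = 6 − 5 − 0 = 1. So H_1 ≅ Z.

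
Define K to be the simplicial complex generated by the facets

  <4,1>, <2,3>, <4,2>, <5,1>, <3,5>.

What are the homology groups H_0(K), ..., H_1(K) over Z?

Order the vertices as 1 < 2 < 3 < 4 < 5. Listing each simplex with vertices in this order, K has dimension 1 with simplices:

  0-simplices (5): [1], [2], [3], [4], [5]
  1-simplices (5): [1,4], [1,5], [2,3], [2,4], [3,5]

so the chain groups are C_0 ≅ Z^5, C_1 ≅ Z^5.

The boundary map ∂_1: C_1 → C_0 is given by ∂[p,q] = [q] − [p]. For instance
  ∂[1,5] = [5] − [1].
The 5×5 boundary matrix has rank 4 and Smith normal form diag(1,1,1,1).

Computing H_k = (kernel of ∂_k) / (image of ∂_{k+1}):

  H_0: rank C_0 − rank ∂_1 = 5 − 4 = 1, and the invariant factors of ∂_1 are all 1, so H_0 ≅ Z.
  H_1: rank ker ∂_1 − rank ∂_2 = (5 − 4) − 0 = 1, and there is no ∂_2, so H_1 ≅ Z.

H_0 ≅ Z,  H_1 ≅ Z.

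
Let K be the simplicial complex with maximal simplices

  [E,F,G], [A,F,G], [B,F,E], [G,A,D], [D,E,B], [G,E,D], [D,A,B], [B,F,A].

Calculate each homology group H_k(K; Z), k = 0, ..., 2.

Fix the vertex order A < B < D < E < F < G and write every simplex with vertices in increasing order. Then dim K = 2 and the simplices of K are:

  0-simplices (6): A, B, D, E, F, G
  1-simplices (12): AB, AD, AF, AG, BD, BE, BF, DE, DG, EF, EG, FG
  2-simplices (8): ABD, ABF, ADG, AFG, BDE, BEF, DEG, EFG

so the chain groups are C_0 ≅ Z^6, C_1 ≅ Z^12, C_2 ≅ Z^8.

The boundary map ∂_1: C_1 → C_0 sends each edge [p,q] (with p < q) to q − p. For instance
  ∂FG = G − F.
As a 6×12 matrix over Z this has rank 5, with invariant factors (1,1,1,1,1).

∂_2: C_2 → C_1 maps a triangle to the signed sum of its edges. For instance
  ∂AFG = FG − AG + AF,
  ∂ADG = DG − AG + AD.
As a 12×8 matrix over Z this has rank 7, with invariant factors (1,1,1,1,1,1,1).

Reading off H_k = ker ∂_k / im ∂_{k+1}:

  H_0: rank C_0 − rank ∂_1 = 6 − 5 = 1, and the invariant factors of ∂_1 are all 1, so H_0 = Z.
  H_1: rank ker ∂_1 − rank ∂_2 = (12 − 5) − 7 = 0, and the invariant factors of ∂_2 are all 1, so H_1 = 0.
  H_2: rank ker ∂_2 − rank ∂_3 = (8 − 7) − 0 = 1, and there is no ∂_3, so H_2 = Z.

H_0 = Z,  H_1 = 0,  H_2 = Z.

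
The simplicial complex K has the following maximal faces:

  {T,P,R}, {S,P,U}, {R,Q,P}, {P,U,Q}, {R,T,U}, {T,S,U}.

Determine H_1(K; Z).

H_1 = Z.

Order the vertices as P < Q < R < S < T < U. Listing each simplex with vertices in this order, K has dimension 2 with simplices:

  0-simplices (6): P, Q, R, S, T, U
  1-simplices (12): PQ, PR, PS, PT, PU, QR, QU, RT, RU, ST, SU, TU
  2-simplices (6): PQR, PQU, PRT, PSU, RTU, STU

giving chain groups C_0 ≅ Z^6, C_1 ≅ Z^12, C_2 ≅ Z^6.

∂_1: C_1 → C_0 sends each edge [p,q] (with p < q) to q − p. For instance
  ∂TU = U − T.
This gives a 6×12 integer matrix of rank 5; reducing to Smith normal form yields diagonal entries (1,1,1,1,1).

Boundary ∂_2: C_2 → C_1 acts by ∂[p,q,r] = [q,r] − [p,r] + [p,q]. For instance
  ∂PRT = RT − PT + PR,
  ∂STU = TU − SU + ST.
The resulting 12×6 matrix has rank 6, and its Smith normal form has invariant factors (1,1,1,1,1,1).

Reading off H_k = ker ∂_k / im ∂_{k+1}:

  H_1: rank ker ∂_1 − rank ∂_2 = (12 − 5) − 6 = 1, and the invariant factors of ∂_2 are all 1, so H_1 = Z.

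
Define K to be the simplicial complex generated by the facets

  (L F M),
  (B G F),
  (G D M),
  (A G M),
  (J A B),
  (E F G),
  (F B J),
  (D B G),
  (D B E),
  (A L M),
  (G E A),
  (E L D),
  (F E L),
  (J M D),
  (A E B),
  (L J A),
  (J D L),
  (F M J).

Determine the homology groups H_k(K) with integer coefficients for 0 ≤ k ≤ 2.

H_0 ≅ Z,  H_1 ≅ Z ⊕ Z/2Z,  H_2 = 0.

Order the vertices as A < B < D < E < F < G < J < L < M. Listing each simplex with vertices in this order, K has dimension 2 with simplices:

  0-simplices (9): A, B, D, E, F, G, J, L, M
  1-simplices (27): AB, AE, AG, AJ, AL, AM, BD, BE, BF, BG, BJ, DE, DG, DJ, DL, DM, EF, EG, EL, FG, FJ, FL, FM, GM, JL, JM, LM
  2-simplices (18): ABE, ABJ, AEG, AGM, AJL, ALM, BDE, BDG, BFG, BFJ, DEL, DGM, DJL, DJM, EFG, EFL, FJM, FLM

Hence C_0 ≅ Z^9, C_1 ≅ Z^27, C_2 ≅ Z^18.

Boundary ∂_1: C_1 → C_0 is given by ∂[p,q] = [q] − [p]. For instance
  ∂BG = G − B.
The 9×27 boundary matrix has rank 8 and Smith normal form diag(1,1,1,1,1,1,1,1).

Boundary ∂_2: C_2 → C_1 maps a triangle to the signed sum of its edges. For instance
  ∂DJL = JL − DL + DJ,
  ∂BDE = DE − BE + BD.
The 27×18 boundary matrix has rank 18 and Smith normal form diag(1,1,1,1,1,1,1,1,1,1,1,1,1,1,1,1,1,2).

Computing H_k = (kernel of ∂_k) / (image of ∂_{k+1}):

  H_0: rank C_0 − rank ∂_1 = 9 − 8 = 1, and the invariant factors of ∂_1 are all 1, so H_0 = Z.
  H_1: rank ker ∂_1 − rank ∂_2 = (27 − 8) − 18 = 1, and ∂_2 has invariant factor 2 > 1, so H_1 = Z ⊕ Z/2Z.
  H_2: rank ker ∂_2 − rank ∂_3 = (18 − 18) − 0 = 0, and there is no ∂_3, so H_2 = 0.

As a check, the Euler characteristic is 9 − 27 + 18 = 0, which agrees with 1 − 1 + 0 = 0.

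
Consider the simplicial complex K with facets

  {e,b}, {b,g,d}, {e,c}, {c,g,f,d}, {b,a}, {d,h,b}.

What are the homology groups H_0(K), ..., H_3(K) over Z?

We work with the vertex ordering a < b < c < d < e < f < g < h. The simplices of K, each written with vertices in increasing order, are:

  0-simplices (8): a, b, c, d, e, f, g, h
  1-simplices (13): ab, bd, be, bg, bh, cd, ce, cf, cg, df, dg, dh, fg
  2-simplices (6): bdg, bdh, cdf, cdg, cfg, dfg
  3-simplices (1): cdfg

Hence C_0 ≅ Z^8, C_1 ≅ Z^13, C_2 ≅ Z^6, C_3 ≅ Z^1.

Boundary ∂_1: C_1 → C_0 sends each edge [p,q] (with p < q) to q − p. For instance
  ∂bg = g − b.
The resulting 8×13 matrix has rank 7, and its Smith normal form has invariant factors (1,1,1,1,1,1,1).

Boundary ∂_2: C_2 → C_1 acts by ∂[p,q,r] = [q,r] − [p,r] + [p,q]. For instance
  ∂cfg = fg − cg + cf,
  ∂dfg = fg − dg + df.
As a 13×6 matrix over Z this has rank 5, with invariant factors (1,1,1,1,1).

The boundary map ∂_3: C_3 → C_2 sends each 3-simplex σ to the alternating sum Σ_i (−1)^i (σ with its i-th vertex removed). For instance
  ∂cdfg = dfg − cfg + cdg − cdf.
The resulting 6×1 matrix has rank 1, and its Smith normal form has invariant factors (1).

Reading off H_k = ker ∂_k / im ∂_{k+1}:

  H_0: rank C_0 − rank ∂_1 = 8 − 7 = 1, and the invariant factors of ∂_1 are all 1, so H_0 = Z.
  H_1: rank ker ∂_1 − rank ∂_2 = (13 − 7) − 5 = 1, and the invariant factors of ∂_2 are all 1, so H_1 = Z.
  H_2: rank ker ∂_2 − rank ∂_3 = (6 − 5) − 1 = 0, and the invariant factors of ∂_3 are all 1, so H_2 = 0.
  H_3: rank ker ∂_3 − rank ∂_4 = (1 − 1) − 0 = 0, and there is no ∂_4, so H_3 = 0.

As a check, the Euler characteristic is 8 − 13 + 6 − 1 = 0, which agrees with 1 − 1 + 0 − 0 = 0.

H_0 = Z,  H_1 = Z,  H_2 = 0,  H_3 = 0.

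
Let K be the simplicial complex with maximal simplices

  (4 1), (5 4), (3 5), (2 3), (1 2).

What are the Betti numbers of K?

Fix the vertex order 1 < 2 < 3 < 4 < 5 and write every simplex with vertices in increasing order. Then dim K = 1 and the simplices of K are:

  0-simplices (5): [1], [2], [3], [4], [5]
  1-simplices (5): [1,2], [1,4], [2,3], [3,5], [4,5]

so the chain groups are C_0 ≅ Z^5, C_1 ≅ Z^5.

Boundary ∂_1: C_1 → C_0 maps an edge to its endpoints' difference, ∂[p,q] = q − p. For instance
  ∂[1,4] = [4] − [1].
As a 5×5 matrix over Z this has rank 4, with invariant factors (1,1,1,1).

From H_k ≅ ker(∂_k) / im(∂_{k+1}) we obtain:

  H_0: rank C_0 − rank ∂_1 = 5 − 4 = 1, and the invariant factors of ∂_1 are all 1, so H_0 = Z.
  H_1: rank ker ∂_1 − rank ∂_2 = (5 − 4) − 0 = 1, and there is no ∂_2, so H_1 = Z.

(K is a triangulation of the circle S^1.)

Hence the Betti numbers are b_0 = 1, b_1 = 1.

b_0 = 1, b_1 = 1.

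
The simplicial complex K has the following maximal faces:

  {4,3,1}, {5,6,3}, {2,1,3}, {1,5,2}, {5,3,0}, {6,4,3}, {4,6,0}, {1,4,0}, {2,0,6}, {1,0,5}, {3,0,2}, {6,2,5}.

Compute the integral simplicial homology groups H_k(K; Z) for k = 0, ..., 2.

H_0 = Z,  H_1 = Z/2,  H_2 = 0.

Order the vertices as 0 < 1 < 2 < 3 < 4 < 5 < 6. Listing each simplex with vertices in this order, K has dimension 2 with simplices:

  0-simplices (7): [0], [1], [2], [3], [4], [5], [6]
  1-simplices (18): [0,1], [0,2], [0,3], [0,4], [0,5], [0,6], [1,2], [1,3], [1,4], [1,5], [2,3], [2,5], [2,6], [3,4], [3,5], [3,6], [4,6], [5,6]
  2-simplices (12): [0,1,4], [0,1,5], [0,2,3], [0,2,6], [0,3,5], [0,4,6], [1,2,3], [1,2,5], [1,3,4], [2,5,6], [3,4,6], [3,5,6]

giving chain groups C_0 ≅ Z^7, C_1 ≅ Z^18, C_2 ≅ Z^12.

The boundary map ∂_1: C_1 → C_0 is given by ∂[p,q] = [q] − [p]. For instance
  ∂[0,1] = [1] − [0].
As a 7×18 matrix over Z this has rank 6, with invariant factors (1,1,1,1,1,1).

∂_2: C_2 → C_1 acts by ∂[p,q,r] = [q,r] − [p,r] + [p,q]. For instance
  ∂[0,2,3] = [2,3] − [0,3] + [0,2],
  ∂[3,5,6] = [5,6] − [3,6] + [3,5].
The 18×12 boundary matrix has rank 12 and Smith normal form diag(1,1,1,1,1,1,1,1,1,1,1,2).

Now H_k = ker ∂_k / im ∂_{k+1}, so:

  H_0: rank C_0 − rank ∂_1 = 7 − 6 = 1, and the invariant factors of ∂_1 are all 1, so H_0 ≅ Z.
  H_1: rank ker ∂_1 − rank ∂_2 = (18 − 6) − 12 = 0, and ∂_2 has invariant factor 2 > 1, so H_1 ≅ Z/2.
  H_2: rank ker ∂_2 − rank ∂_3 = (12 − 12) − 0 = 0, and there is no ∂_3, so H_2 ≅ 0.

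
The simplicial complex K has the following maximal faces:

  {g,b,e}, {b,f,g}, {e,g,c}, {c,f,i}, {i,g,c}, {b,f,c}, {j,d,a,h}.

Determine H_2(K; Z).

Order the vertices as a < b < c < d < e < f < g < h < i < j. Listing each simplex with vertices in this order, K has dimension 3 with simplices:

  0-simplices (10): a, b, c, d, e, f, g, h, i, j
  1-simplices (18): ad, ah, aj, bc, be, bf, bg, ce, cf, cg, ci, dh, dj, eg, fg, fi, gi, hj
  2-simplices (10): adh, adj, ahj, bcf, beg, bfg, ceg, cfi, cgi, dhj
  3-simplices (1): adhj

Hence C_0 ≅ Z^10, C_1 ≅ Z^18, C_2 ≅ Z^10, C_3 ≅ Z^1.

The boundary map ∂_1: C_1 → C_0 is given by ∂[p,q] = [q] − [p].
The 10×18 boundary matrix has rank 8 and Smith normal form diag(1,1,1,1,1,1,1,1).

Boundary ∂_2: C_2 → C_1 sends each 2-simplex [p,q,r] to [q,r] − [p,r] + [p,q]. For instance
  ∂cfi = fi − ci + cf,
  ∂adj = dj − aj + ad.
The 18×10 boundary matrix has rank 9 and Smith normal form diag(1,1,1,1,1,1,1,1,1).

The boundary map ∂_3: C_3 → C_2 sends each 3-simplex σ to the alternating sum Σ_i (−1)^i (σ with its i-th vertex removed). For instance
  ∂adhj = dhj − ahj + adj − adh.
The 10×1 boundary matrix has rank 1 and Smith normal form diag(1).

From H_k ≅ ker(∂_k) / im(∂_{k+1}) we obtain:

  H_2: rank ker ∂_2 − rank ∂_3 = (10 − 9) − 1 = 0, and the invariant factors of ∂_3 are all 1, so H_2 = 0.

H_2 = 0.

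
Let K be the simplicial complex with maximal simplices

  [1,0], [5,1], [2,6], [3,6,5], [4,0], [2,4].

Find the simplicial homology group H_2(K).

Order the vertices as 0 < 1 < 2 < 3 < 4 < 5 < 6. Listing each simplex with vertices in this order, K has dimension 2 with simplices:

  0-simplices (7): [0], [1], [2], [3], [4], [5], [6]
  1-simplices (8): [0,1], [0,4], [1,5], [2,4], [2,6], [3,5], [3,6], [5,6]
  2-simplices (1): [3,5,6]

so the chain groups are C_0 ≅ Z^7, C_1 ≅ Z^8, C_2 ≅ Z^1.

Boundary ∂_1: C_1 → C_0 sends each edge [p,q] (with p < q) to q − p.
The 7×8 boundary matrix has rank 6 and Smith normal form diag(1,1,1,1,1,1).

The boundary map ∂_2: C_2 → C_1 acts by ∂[p,q,r] = [q,r] − [p,r] + [p,q]. For instance
  ∂[3,5,6] = [5,6] − [3,6] + [3,5].
This gives a 8×1 integer matrix of rank 1; reducing to Smith normal form yields diagonal entries (1).

From H_k ≅ ker(∂_k) / im(∂_{k+1}) we obtain:

  H_2: rank ker ∂_2 − rank ∂_3 = (1 − 1) − 0 = 0, and there is no ∂_3, so H_2 ≅ 0.

H_2 ≅ 0.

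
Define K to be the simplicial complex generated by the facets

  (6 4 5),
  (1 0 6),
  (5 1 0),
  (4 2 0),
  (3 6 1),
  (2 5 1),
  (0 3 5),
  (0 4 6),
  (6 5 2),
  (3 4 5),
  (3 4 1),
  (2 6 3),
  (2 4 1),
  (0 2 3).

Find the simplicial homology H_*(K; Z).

H_0 = Z,  H_1 = Z^2,  H_2 = Z.

Fix the vertex order 0 < 1 < 2 < 3 < 4 < 5 < 6 and write every simplex with vertices in increasing order. Then dim K = 2 and the simplices of K are:

  0-simplices (7): [0], [1], [2], [3], [4], [5], [6]
  1-simplices (21): [0,1], [0,2], [0,3], [0,4], [0,5], [0,6], [1,2], [1,3], [1,4], [1,5], [1,6], [2,3], [2,4], [2,5], [2,6], [3,4], [3,5], [3,6], [4,5], [4,6], [5,6]
  2-simplices (14): [0,1,5], [0,1,6], [0,2,3], [0,2,4], [0,3,5], [0,4,6], [1,2,4], [1,2,5], [1,3,4], [1,3,6], [2,3,6], [2,5,6], [3,4,5], [4,5,6]

so the chain groups are C_0 ≅ Z^7, C_1 ≅ Z^21, C_2 ≅ Z^14.

∂_1: C_1 → C_0 sends each edge [p,q] (with p < q) to q − p. For instance
  ∂[0,6] = [6] − [0].
The 7×21 boundary matrix has rank 6 and Smith normal form diag(1,1,1,1,1,1).

Boundary ∂_2: C_2 → C_1 acts by ∂[p,q,r] = [q,r] − [p,r] + [p,q]. For instance
  ∂[1,3,4] = [3,4] − [1,4] + [1,3],
  ∂[0,4,6] = [4,6] − [0,6] + [0,4].
As a 21×14 matrix over Z this has rank 13, with invariant factors (1,1,1,1,1,1,1,1,1,1,1,1,1).

Computing H_k = (kernel of ∂_k) / (image of ∂_{k+1}):

  H_0: rank C_0 − rank ∂_1 = 7 − 6 = 1, and the invariant factors of ∂_1 are all 1, so H_0 ≅ Z.
  H_1: rank ker ∂_1 − rank ∂_2 = (21 − 6) − 13 = 2, and the invariant factors of ∂_2 are all 1, so H_1 ≅ Z^2.
  H_2: rank ker ∂_2 − rank ∂_3 = (14 − 13) − 0 = 1, and there is no ∂_3, so H_2 ≅ Z.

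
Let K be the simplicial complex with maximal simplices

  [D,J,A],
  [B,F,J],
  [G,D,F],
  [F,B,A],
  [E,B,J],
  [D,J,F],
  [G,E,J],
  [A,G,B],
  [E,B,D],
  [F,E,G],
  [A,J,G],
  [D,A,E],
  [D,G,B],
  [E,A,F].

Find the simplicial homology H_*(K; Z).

H_0 = Z,  H_1 = Z^2,  H_2 = Z.

Take the total order A < B < D < E < F < G < J on the vertex set. Then K (dimension 2) consists of the simplices:

  0-simplices (7): A, B, D, E, F, G, J
  1-simplices (21): AB, AD, AE, AF, AG, AJ, BD, BE, BF, BG, BJ, DE, DF, DG, DJ, EF, EG, EJ, FG, FJ, GJ
  2-simplices (14): ABF, ABG, ADE, ADJ, AEF, AGJ, BDE, BDG, BEJ, BFJ, DFG, DFJ, EFG, EGJ

giving chain groups C_0 ≅ Z^7, C_1 ≅ Z^21, C_2 ≅ Z^14.

The boundary map ∂_1: C_1 → C_0 is given by ∂[p,q] = [q] − [p]. For instance
  ∂FJ = J − F.
This gives a 7×21 integer matrix of rank 6; reducing to Smith normal form yields diagonal entries (1,1,1,1,1,1).

The boundary map ∂_2: C_2 → C_1 maps a triangle to the signed sum of its edges. For instance
  ∂EGJ = GJ − EJ + EG,
  ∂BEJ = EJ − BJ + BE.
The 21×14 boundary matrix has rank 13 and Smith normal form diag(1,1,1,1,1,1,1,1,1,1,1,1,1).

Computing H_k = (kernel of ∂_k) / (image of ∂_{k+1}):

  H_0: rank C_0 − rank ∂_1 = 7 − 6 = 1, and the invariant factors of ∂_1 are all 1, so H_0 = Z.
  H_1: rank ker ∂_1 − rank ∂_2 = (21 − 6) − 13 = 2, and the invariant factors of ∂_2 are all 1, so H_1 = Z^2.
  H_2: rank ker ∂_2 − rank ∂_3 = (14 − 13) − 0 = 1, and there is no ∂_3, so H_2 = Z.

(K is a triangulation of the torus T^2.)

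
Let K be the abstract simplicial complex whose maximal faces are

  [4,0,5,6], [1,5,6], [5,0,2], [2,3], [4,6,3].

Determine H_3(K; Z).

Take the total order 0 < 1 < 2 < 3 < 4 < 5 < 6 on the vertex set. Then K (dimension 3) consists of the simplices:

  0-simplices (7): [0], [1], [2], [3], [4], [5], [6]
  1-simplices (13): [0,2], [0,4], [0,5], [0,6], [1,5], [1,6], [2,3], [2,5], [3,4], [3,6], [4,5], [4,6], [5,6]
  2-simplices (7): [0,2,5], [0,4,5], [0,4,6], [0,5,6], [1,5,6], [3,4,6], [4,5,6]
  3-simplices (1): [0,4,5,6]

Hence C_0 ≅ Z^7, C_1 ≅ Z^13, C_2 ≅ Z^7, C_3 ≅ Z^1.

Boundary ∂_1: C_1 → C_0 sends each edge [p,q] (with p < q) to q − p. For instance
  ∂[3,6] = [6] − [3].
This gives a 7×13 integer matrix of rank 6; reducing to Smith normal form yields diagonal entries (1,1,1,1,1,1).

Boundary ∂_2: C_2 → C_1 maps a triangle to the signed sum of its edges. For instance
  ∂[0,2,5] = [2,5] − [0,5] + [0,2],
  ∂[4,5,6] = [5,6] − [4,6] + [4,5].
The 13×7 boundary matrix has rank 6 and Smith normal form diag(1,1,1,1,1,1).

∂_3: C_3 → C_2 sends each 3-simplex σ to the alternating sum Σ_i (−1)^i (σ with its i-th vertex removed). For instance
  ∂[0,4,5,6] = [4,5,6] − [0,5,6] + [0,4,6] − [0,4,5].
The 7×1 boundary matrix has rank 1 and Smith normal form diag(1).

Computing H_k = (kernel of ∂_k) / (image of ∂_{k+1}):

  H_3: rank ker ∂_3 − rank ∂_4 = (1 − 1) − 0 = 0, and there is no ∂_4, so H_3 = 0.

H_3 = 0.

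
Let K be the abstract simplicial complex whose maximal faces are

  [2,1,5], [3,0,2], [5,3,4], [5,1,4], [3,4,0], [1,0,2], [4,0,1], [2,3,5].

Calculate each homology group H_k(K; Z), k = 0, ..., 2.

H_0 = Z,  H_1 = 0,  H_2 = Z.

Fix the vertex order 0 < 1 < 2 < 3 < 4 < 5 and write every simplex with vertices in increasing order. Then dim K = 2 and the simplices of K are:

  0-simplices (6): [0], [1], [2], [3], [4], [5]
  1-simplices (12): [0,1], [0,2], [0,3], [0,4], [1,2], [1,4], [1,5], [2,3], [2,5], [3,4], [3,5], [4,5]
  2-simplices (8): [0,1,2], [0,1,4], [0,2,3], [0,3,4], [1,2,5], [1,4,5], [2,3,5], [3,4,5]

giving chain groups C_0 ≅ Z^6, C_1 ≅ Z^12, C_2 ≅ Z^8.

The boundary map ∂_1: C_1 → C_0 is given by ∂[p,q] = [q] − [p]. For instance
  ∂[3,4] = [4] − [3].
This gives a 6×12 integer matrix of rank 5; reducing to Smith normal form yields diagonal entries (1,1,1,1,1).

∂_2: C_2 → C_1 maps a triangle to the signed sum of its edges. For instance
  ∂[3,4,5] = [4,5] − [3,5] + [3,4],
  ∂[0,2,3] = [2,3] − [0,3] + [0,2].
The resulting 12×8 matrix has rank 7, and its Smith normal form has invariant factors (1,1,1,1,1,1,1).

From H_k ≅ ker(∂_k) / im(∂_{k+1}) we obtain:

  H_0: rank C_0 − rank ∂_1 = 6 − 5 = 1, and the invariant factors of ∂_1 are all 1, so H_0 = Z.
  H_1: rank ker ∂_1 − rank ∂_2 = (12 − 5) − 7 = 0, and the invariant factors of ∂_2 are all 1, so H_1 = 0.
  H_2: rank ker ∂_2 − rank ∂_3 = (8 − 7) − 0 = 1, and there is no ∂_3, so H_2 = Z.

As a check, the Euler characteristic is 6 − 12 + 8 = 2, which agrees with 1 − 0 + 1 = 2.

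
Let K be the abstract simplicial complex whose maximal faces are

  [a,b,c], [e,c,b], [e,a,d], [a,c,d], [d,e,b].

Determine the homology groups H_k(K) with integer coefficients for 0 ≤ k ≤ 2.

H_0 = Z,  H_1 = Z,  H_2 = 0.

Order the vertices as a < b < c < d < e. Listing each simplex with vertices in this order, K has dimension 2 with simplices:

  0-simplices (5): a, b, c, d, e
  1-simplices (10): ab, ac, ad, ae, bc, bd, be, cd, ce, de
  2-simplices (5): abc, acd, ade, bce, bde

so the chain groups are C_0 ≅ Z^5, C_1 ≅ Z^10, C_2 ≅ Z^5.

Boundary ∂_1: C_1 → C_0 maps an edge to its endpoints' difference, ∂[p,q] = q − p. For instance
  ∂bc = c − b.
As a 5×10 matrix over Z this has rank 4, with invariant factors (1,1,1,1).

Boundary ∂_2: C_2 → C_1 acts by ∂[p,q,r] = [q,r] − [p,r] + [p,q]. For instance
  ∂bce = ce − be + bc,
  ∂abc = bc − ac + ab.
As a 10×5 matrix over Z this has rank 5, with invariant factors (1,1,1,1,1).

Now H_k = ker ∂_k / im ∂_{k+1}, so:

  H_0: rank C_0 − rank ∂_1 = 5 − 4 = 1, and the invariant factors of ∂_1 are all 1, so H_0 = Z.
  H_1: rank ker ∂_1 − rank ∂_2 = (10 − 4) − 5 = 1, and the invariant factors of ∂_2 are all 1, so H_1 = Z.
  H_2: rank ker ∂_2 − rank ∂_3 = (5 − 5) − 0 = 0, and there is no ∂_3, so H_2 = 0.

As a check, the Euler characteristic is 5 − 10 + 5 = 0, which agrees with 1 − 1 + 0 = 0.
(K is a triangulation of the Möbius band.)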